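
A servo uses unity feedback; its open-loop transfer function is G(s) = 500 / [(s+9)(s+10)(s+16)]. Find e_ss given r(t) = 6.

432/97

System type = 0 (no poles at s=0).
K_p = lim_{s→0} G(s) = 500 / (9·10·16) = 25/72.
e_ss = 6/(1 + K_p) = 6/(97/72) = 432/97.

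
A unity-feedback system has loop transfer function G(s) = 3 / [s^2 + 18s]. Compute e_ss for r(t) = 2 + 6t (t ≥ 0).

Factoring s from the denominator leaves a polynomial with constant term 18, so the system is type 1. Taking each input component in turn:
  • 2: tracked with zero error.
  • 6t: e_ss = 6/K_v with K_v=1/6 → 36.
Total e_ss = 36.

36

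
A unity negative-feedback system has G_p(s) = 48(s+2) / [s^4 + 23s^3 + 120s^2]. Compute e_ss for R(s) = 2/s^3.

Lowest-order denominator term is 120s^2, so the open loop has 2 poles at the origin → type 2 system.
K_a = lim_{s→0} s^2·G_p(s) = 48·2 / 120 = 0.8.
r(t) = t^2 gives R(s) = 2/s^3.
e_ss = 2/K_a = 2/0.8 = 2.5.

2.5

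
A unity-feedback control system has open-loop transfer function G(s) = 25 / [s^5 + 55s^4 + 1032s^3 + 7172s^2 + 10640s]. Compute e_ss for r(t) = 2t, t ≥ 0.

851.2

Factoring s from the denominator leaves a polynomial with constant term 10640, so the system is type 1.
K_v = lim_{s→0} s·G(s) = 25 / 10640 = 5/2128.
e_ss = 2/K_v = 2/(5/2128) = 851.2.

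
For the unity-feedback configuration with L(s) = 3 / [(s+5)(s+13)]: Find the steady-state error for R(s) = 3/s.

The open loop has no poles at the origin → type 0 system.
K_p = lim_{s→0} L(s) = 3 / (5·13) = 3/65.
e_ss = 3/(1 + K_p) = 3/(68/65) = 195/68.

195/68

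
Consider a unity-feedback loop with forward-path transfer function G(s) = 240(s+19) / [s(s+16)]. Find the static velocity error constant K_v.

One free integrator in G(s): this is a type 1 system.
K_v = lim_{s→0} s·G(s) = 240·19 / (16) = 285.

285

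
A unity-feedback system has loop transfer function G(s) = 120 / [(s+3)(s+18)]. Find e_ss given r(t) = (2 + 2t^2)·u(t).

System type = 0 (no poles at s=0). Treating each term separately:
  • 2: e_ss = 2/(1+K_p) with K_p=20/9 → 18/29.
  • 2t^2: a type-0 system cannot track it, e_ss → ∞.
The unbounded component dominates.

infinity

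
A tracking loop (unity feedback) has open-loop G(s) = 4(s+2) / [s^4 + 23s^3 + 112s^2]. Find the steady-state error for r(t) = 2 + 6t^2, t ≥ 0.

Lowest-order denominator term is 112s^2, so the open loop has 2 poles at the origin → type 2 system. Treating each term separately:
  • 2: tracked with zero error.
  • 6t^2: e_ss = 12/K_a with K_a=1/14 → 168.
Total e_ss = 168.

168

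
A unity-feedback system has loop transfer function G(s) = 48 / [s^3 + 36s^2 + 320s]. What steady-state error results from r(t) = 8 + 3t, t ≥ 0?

The denominator has no term below 320s — 1 pole at s=0, type 1. By superposition:
  • 8: tracked with zero error.
  • 3t: e_ss = 3/K_v with K_v=0.15 → 20.
Total e_ss = 20.

20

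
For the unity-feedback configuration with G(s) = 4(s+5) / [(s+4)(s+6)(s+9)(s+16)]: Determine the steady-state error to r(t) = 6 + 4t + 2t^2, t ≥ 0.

infinity

System type = 0 (no poles at s=0). Treating each term separately:
  • 6: e_ss = 6/(1+K_p) with K_p=5/864 → 5184/869.
  • 4t: a type-0 system cannot track it, e_ss → ∞.
  • 2t^2: a type-0 system cannot track it, e_ss → ∞.
The unbounded component dominates.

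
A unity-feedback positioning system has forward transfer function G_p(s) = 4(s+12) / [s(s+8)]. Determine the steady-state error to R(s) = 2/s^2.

1/3

One free integrator in G_p(s): this is a type 1 system.
K_v = lim_{s→0} s·G_p(s) = 4·12 / (8) = 6.
e_ss = 2/K_v = 2/6 = 1/3.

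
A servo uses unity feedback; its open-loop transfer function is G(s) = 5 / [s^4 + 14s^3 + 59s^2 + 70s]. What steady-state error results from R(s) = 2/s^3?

The denominator has no term below 70s — 1 pole at s=0, type 1.
For a type-1 system K_a = 0, so e_ss to a parabolic input is unbounded.

infinity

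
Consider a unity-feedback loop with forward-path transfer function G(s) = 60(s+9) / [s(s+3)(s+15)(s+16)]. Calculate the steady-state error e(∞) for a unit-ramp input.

The open loop has one pole at the origin → type 1 system.
K_v = lim_{s→0} s·G(s) = 60·9 / (3·15·16) = 0.75.
e_ss = 1/K_v = 1/0.75 = 4/3.

4/3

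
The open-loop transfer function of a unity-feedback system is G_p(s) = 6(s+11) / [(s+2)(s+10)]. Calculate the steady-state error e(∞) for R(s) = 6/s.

60/43

No free integrators in G_p(s): this is a type 0 system.
K_p = lim_{s→0} G_p(s) = 6·11 / (2·10) = 3.3.
e_ss = 6/(1 + K_p) = 6/4.3 = 60/43.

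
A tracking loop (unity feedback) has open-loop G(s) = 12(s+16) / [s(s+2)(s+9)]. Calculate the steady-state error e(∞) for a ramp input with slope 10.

0.9375

The open loop has one pole at the origin → type 1 system.
K_v = lim_{s→0} s·G(s) = 12·16 / (2·9) = 32/3.
e_ss = 10/K_v = 10/(32/3) = 0.9375.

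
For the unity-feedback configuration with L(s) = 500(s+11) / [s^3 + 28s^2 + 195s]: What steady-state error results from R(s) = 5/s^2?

Factoring s from the denominator leaves a polynomial with constant term 195, so the system is type 1.
K_v = lim_{s→0} s·L(s) = 500·11 / 195 = 1100/39.
e_ss = 5/K_v = 5/(1100/39) = 39/220.

39/220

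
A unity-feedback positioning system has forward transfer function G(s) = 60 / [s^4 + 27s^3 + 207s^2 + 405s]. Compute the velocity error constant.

The denominator has no term below 405s — 1 pole at s=0, type 1.
K_v = lim_{s→0} s·G(s) = 60 / 405 = 4/27.

4/27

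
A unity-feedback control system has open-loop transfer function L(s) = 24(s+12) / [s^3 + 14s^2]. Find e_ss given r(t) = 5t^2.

35/72

Factoring s^2 from the denominator leaves a polynomial with constant term 14, so the system is type 2.
K_a = lim_{s→0} s^2·L(s) = 24·12 / 14 = 144/7.
r(t) = 5t^2 gives R(s) = 10/s^3.
e_ss = 10/K_a = 10/(144/7) = 35/72.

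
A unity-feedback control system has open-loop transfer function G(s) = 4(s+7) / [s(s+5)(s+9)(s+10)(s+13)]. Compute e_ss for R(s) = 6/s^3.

G(s) has one factor of s in the denominator, so the system is type 1.
For a type-1 system K_a = 0, so e_ss to a parabolic input is unbounded.

infinity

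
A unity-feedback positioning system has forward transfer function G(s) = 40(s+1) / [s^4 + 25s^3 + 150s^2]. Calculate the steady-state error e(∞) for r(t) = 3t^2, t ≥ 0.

Lowest-order denominator term is 150s^2, so the open loop has 2 poles at the origin → type 2 system.
K_a = lim_{s→0} s^2·G(s) = 40·1 / 150 = 4/15.
r(t) = 3t^2 gives R(s) = 6/s^3.
e_ss = 6/K_a = 6/(4/15) = 22.5.

22.5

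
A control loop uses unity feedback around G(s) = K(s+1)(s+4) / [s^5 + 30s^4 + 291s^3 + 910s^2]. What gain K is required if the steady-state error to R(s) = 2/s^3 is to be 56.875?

8

Factoring s^2 from the denominator leaves a polynomial with constant term 910, so the system is type 2.
K_a = lim_{s→0} s^2·G(s) = K·1·4 / 910 = (2/455)·K.
e_ss = 2/K_a = 56.875 ⇒ K_a = 16/455 ⇒ K = (16/455)/(2/455) = 8.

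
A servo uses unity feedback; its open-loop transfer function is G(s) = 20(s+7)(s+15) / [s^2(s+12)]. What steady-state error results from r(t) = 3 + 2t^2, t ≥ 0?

4/175

Two free integrators in G(s): this is a type 2 system. Taking each input component in turn:
  • 3: tracked with zero error.
  • 2t^2: e_ss = 4/K_a with K_a=175 → 4/175.
Total e_ss = 4/175.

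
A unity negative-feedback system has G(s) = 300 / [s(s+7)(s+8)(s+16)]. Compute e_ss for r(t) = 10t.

448/15

System type = 1 (one pole at s=0).
K_v = lim_{s→0} s·G(s) = 300 / (7·8·16) = 75/224.
e_ss = 10/K_v = 10/(75/224) = 448/15.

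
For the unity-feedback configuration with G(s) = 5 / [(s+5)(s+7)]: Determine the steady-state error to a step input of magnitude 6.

System type = 0 (no poles at s=0).
K_p = lim_{s→0} G(s) = 5 / (5·7) = 1/7.
e_ss = 6/(1 + K_p) = 6/(8/7) = 5.25.

5.25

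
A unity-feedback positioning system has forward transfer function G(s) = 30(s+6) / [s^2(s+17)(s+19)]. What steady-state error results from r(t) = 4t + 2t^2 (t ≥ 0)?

Two free integrators in G(s): this is a type 2 system. Treating each term separately:
  • 4t: tracked with zero error.
  • 2t^2: e_ss = 4/K_a with K_a=180/323 → 323/45.
Total e_ss = 323/45.

323/45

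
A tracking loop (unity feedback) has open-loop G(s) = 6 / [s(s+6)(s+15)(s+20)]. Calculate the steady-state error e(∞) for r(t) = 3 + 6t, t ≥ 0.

1800

The open loop has one pole at the origin → type 1 system. Treating each term separately:
  • 3: tracked with zero error.
  • 6t: e_ss = 6/K_v with K_v=1/300 → 1800.
Total e_ss = 1800.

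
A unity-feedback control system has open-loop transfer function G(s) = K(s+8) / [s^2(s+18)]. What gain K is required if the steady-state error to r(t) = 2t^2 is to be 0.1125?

G(s) has two factors of s in the denominator, so the system is type 2.
K_a = lim_{s→0} s^2·G(s) = K·8 / (18) = (4/9)·K.
e_ss = 4/K_a = 0.1125 ⇒ K_a = 320/9 ⇒ K = (320/9)/(4/9) = 80.

80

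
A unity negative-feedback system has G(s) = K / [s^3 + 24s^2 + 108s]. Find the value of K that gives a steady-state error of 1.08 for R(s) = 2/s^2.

Lowest-order denominator term is 108s, so the open loop has 1 pole at the origin → type 1 system.
K_v = lim_{s→0} s·G(s) = K / 108 = (1/108)·K.
e_ss = 2/K_v = 1.08 ⇒ K_v = 50/27 ⇒ K = (50/27)/(1/108) = 200.

200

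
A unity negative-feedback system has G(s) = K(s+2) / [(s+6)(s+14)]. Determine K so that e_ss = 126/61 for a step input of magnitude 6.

80

System type = 0 (no poles at s=0).
K_p = lim_{s→0} G(s) = K·2 / (6·14) = (1/42)·K.
e_ss = 6/(1 + K_p) = 126/61 ⇒ 1 + (1/42)·K = 61/21 ⇒ K = 80.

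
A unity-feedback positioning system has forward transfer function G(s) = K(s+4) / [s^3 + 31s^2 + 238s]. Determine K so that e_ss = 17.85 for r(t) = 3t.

The denominator has no term below 238s — 1 pole at s=0, type 1.
K_v = lim_{s→0} s·G(s) = K·4 / 238 = (2/119)·K.
e_ss = 3/K_v = 17.85 ⇒ K_v = 20/119 ⇒ K = (20/119)/(2/119) = 10.

10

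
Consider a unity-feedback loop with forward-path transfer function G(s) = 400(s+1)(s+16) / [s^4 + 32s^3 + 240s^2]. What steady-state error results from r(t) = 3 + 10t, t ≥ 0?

0

The denominator has no term below 240s^2 — 2 poles at s=0, type 2. Treating each term separately:
  • 3: tracked with zero error.
  • 10t: tracked with zero error.
Total e_ss = 0.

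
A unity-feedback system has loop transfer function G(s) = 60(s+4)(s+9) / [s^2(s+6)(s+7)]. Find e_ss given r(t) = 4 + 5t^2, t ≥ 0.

7/36

System type = 2 (two poles at s=0). Taking each input component in turn:
  • 4: tracked with zero error.
  • 5t^2: e_ss = 10/K_a with K_a=360/7 → 7/36.
Total e_ss = 7/36.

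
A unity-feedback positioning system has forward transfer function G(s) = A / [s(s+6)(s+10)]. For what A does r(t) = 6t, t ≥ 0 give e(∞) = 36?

One free integrator in G(s): this is a type 1 system.
K_v = lim_{s→0} s·G(s) = A / (6·10) = (1/60)·A.
e_ss = 6/K_v = 36 ⇒ K_v = 1/6 ⇒ A = (1/6)/(1/60) = 10.

10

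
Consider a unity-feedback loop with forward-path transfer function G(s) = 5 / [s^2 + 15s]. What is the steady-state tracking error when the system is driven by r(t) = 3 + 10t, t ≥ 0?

30

Lowest-order denominator term is 15s, so the open loop has 1 pole at the origin → type 1 system. By superposition:
  • 3: tracked with zero error.
  • 10t: e_ss = 10/K_v with K_v=1/3 → 30.
Total e_ss = 30.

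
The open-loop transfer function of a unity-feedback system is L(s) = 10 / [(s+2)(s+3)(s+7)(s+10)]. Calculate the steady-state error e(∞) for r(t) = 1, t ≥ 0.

42/43

L(s) has no factors of s in the denominator, so the system is type 0.
K_p = lim_{s→0} L(s) = 10 / (2·3·7·10) = 1/42.
e_ss = 1/(1 + K_p) = 1/(43/42) = 42/43.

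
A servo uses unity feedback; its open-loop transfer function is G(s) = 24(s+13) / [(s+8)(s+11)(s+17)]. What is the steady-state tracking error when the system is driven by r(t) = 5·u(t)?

No free integrators in G(s): this is a type 0 system.
K_p = lim_{s→0} G(s) = 24·13 / (8·11·17) = 39/187.
e_ss = 5/(1 + K_p) = 5/(226/187) = 935/226.

935/226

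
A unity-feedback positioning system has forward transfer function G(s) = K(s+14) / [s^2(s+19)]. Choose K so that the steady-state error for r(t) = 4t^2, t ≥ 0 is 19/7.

System type = 2 (two poles at s=0).
K_a = lim_{s→0} s^2·G(s) = K·14 / (19) = (14/19)·K.
e_ss = 8/K_a = 19/7 ⇒ K_a = 56/19 ⇒ K = (56/19)/(14/19) = 4.

4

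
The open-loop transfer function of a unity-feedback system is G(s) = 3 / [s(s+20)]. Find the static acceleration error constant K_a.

G(s) has one factor of s in the denominator, so the system is type 1.
K_a = lim_{s→0} s^2·G(s) = 0 (the extra factor of s kills the finite limit).

0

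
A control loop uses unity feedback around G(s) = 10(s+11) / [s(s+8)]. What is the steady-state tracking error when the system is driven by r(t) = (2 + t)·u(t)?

The open loop has one pole at the origin → type 1 system. Taking each input component in turn:
  • 2: tracked with zero error.
  • t: e_ss = 1/K_v with K_v=13.75 → 4/55.
Total e_ss = 4/55.

4/55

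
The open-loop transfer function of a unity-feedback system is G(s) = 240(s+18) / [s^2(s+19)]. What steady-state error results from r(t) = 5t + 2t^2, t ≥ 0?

The open loop has two poles at the origin → type 2 system. Taking each input component in turn:
  • 5t: tracked with zero error.
  • 2t^2: e_ss = 4/K_a with K_a=4320/19 → 19/1080.
Total e_ss = 19/1080.

19/1080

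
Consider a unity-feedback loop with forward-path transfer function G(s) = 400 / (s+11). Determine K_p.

System type = 0 (no poles at s=0).
K_p = lim_{s→0} G(s) = 400 / (11) = 400/11.

400/11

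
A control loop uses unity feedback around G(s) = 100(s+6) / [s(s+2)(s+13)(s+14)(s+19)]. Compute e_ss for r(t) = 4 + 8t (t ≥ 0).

6916/75

System type = 1 (one pole at s=0). By superposition:
  • 4: tracked with zero error.
  • 8t: e_ss = 8/K_v with K_v=150/1729 → 6916/75.
Total e_ss = 6916/75.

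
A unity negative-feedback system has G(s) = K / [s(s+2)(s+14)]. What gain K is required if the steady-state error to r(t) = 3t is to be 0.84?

100

One free integrator in G(s): this is a type 1 system.
K_v = lim_{s→0} s·G(s) = K / (2·14) = (1/28)·K.
e_ss = 3/K_v = 0.84 ⇒ K_v = 25/7 ⇒ K = (25/7)/(1/28) = 100.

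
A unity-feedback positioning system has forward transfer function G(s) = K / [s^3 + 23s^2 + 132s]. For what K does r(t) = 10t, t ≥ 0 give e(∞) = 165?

8

Lowest-order denominator term is 132s, so the open loop has 1 pole at the origin → type 1 system.
K_v = lim_{s→0} s·G(s) = K / 132 = (1/132)·K.
e_ss = 10/K_v = 165 ⇒ K_v = 2/33 ⇒ K = (2/33)/(1/132) = 8.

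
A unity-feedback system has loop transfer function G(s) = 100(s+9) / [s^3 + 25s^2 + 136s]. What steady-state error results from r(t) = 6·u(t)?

Factoring s from the denominator leaves a polynomial with constant term 136, so the system is type 1.
K_p = ∞ for a type-1 system; e_ss to a step is zero.

0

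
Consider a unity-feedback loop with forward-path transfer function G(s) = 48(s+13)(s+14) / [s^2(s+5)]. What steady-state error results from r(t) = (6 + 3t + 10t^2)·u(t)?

25/2184

The open loop has two poles at the origin → type 2 system. Taking each input component in turn:
  • 6: tracked with zero error.
  • 3t: tracked with zero error.
  • 10t^2: e_ss = 20/K_a with K_a=1747.2 → 25/2184.
Total e_ss = 25/2184.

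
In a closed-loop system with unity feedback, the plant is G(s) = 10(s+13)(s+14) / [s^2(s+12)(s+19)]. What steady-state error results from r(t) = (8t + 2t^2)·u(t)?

The open loop has two poles at the origin → type 2 system. Treating each term separately:
  • 8t: tracked with zero error.
  • 2t^2: e_ss = 4/K_a with K_a=455/57 → 228/455.
Total e_ss = 228/455.

228/455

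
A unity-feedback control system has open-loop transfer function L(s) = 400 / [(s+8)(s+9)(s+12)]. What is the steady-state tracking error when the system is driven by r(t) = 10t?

infinity

The open loop has no poles at the origin → type 0 system.
K_v = lim_{s→0} s·L(s) = 0; the steady-state error to this ramp input grows without bound.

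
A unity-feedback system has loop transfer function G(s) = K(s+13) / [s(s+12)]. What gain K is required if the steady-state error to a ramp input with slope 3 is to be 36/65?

5

System type = 1 (one pole at s=0).
K_v = lim_{s→0} s·G(s) = K·13 / (12) = (13/12)·K.
e_ss = 3/K_v = 36/65 ⇒ K_v = 65/12 ⇒ K = (65/12)/(13/12) = 5.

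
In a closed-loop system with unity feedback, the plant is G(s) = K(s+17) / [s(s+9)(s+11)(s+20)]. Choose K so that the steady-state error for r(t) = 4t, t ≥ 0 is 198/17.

G(s) has one factor of s in the denominator, so the system is type 1.
K_v = lim_{s→0} s·G(s) = K·17 / (9·11·20) = (17/1980)·K.
e_ss = 4/K_v = 198/17 ⇒ K_v = 34/99 ⇒ K = (34/99)/(17/1980) = 40.

40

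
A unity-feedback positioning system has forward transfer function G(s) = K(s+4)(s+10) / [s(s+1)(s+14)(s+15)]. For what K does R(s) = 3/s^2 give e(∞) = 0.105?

150

The open loop has one pole at the origin → type 1 system.
K_v = lim_{s→0} s·G(s) = K·4·10 / (1·14·15) = (4/21)·K.
e_ss = 3/K_v = 0.105 ⇒ K_v = 200/7 ⇒ K = (200/7)/(4/21) = 150.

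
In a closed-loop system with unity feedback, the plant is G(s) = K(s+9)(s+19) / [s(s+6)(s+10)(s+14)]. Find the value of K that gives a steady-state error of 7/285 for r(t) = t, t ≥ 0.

200

G(s) has one factor of s in the denominator, so the system is type 1.
K_v = lim_{s→0} s·G(s) = K·9·19 / (6·10·14) = (57/280)·K.
e_ss = 1/K_v = 7/285 ⇒ K_v = 285/7 ⇒ K = (285/7)/(57/280) = 200.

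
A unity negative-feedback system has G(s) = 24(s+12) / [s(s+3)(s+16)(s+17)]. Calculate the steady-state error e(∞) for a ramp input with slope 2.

System type = 1 (one pole at s=0).
K_v = lim_{s→0} s·G(s) = 24·12 / (3·16·17) = 6/17.
e_ss = 2/K_v = 2/(6/17) = 17/3.

17/3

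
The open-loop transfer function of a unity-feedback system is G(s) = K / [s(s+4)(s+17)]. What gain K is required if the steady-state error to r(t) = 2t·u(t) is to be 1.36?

The open loop has one pole at the origin → type 1 system.
K_v = lim_{s→0} s·G(s) = K / (4·17) = (1/68)·K.
e_ss = 2/K_v = 1.36 ⇒ K_v = 25/17 ⇒ K = (25/17)/(1/68) = 100.

100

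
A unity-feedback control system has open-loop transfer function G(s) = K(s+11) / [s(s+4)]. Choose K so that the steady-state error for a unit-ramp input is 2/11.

2

The open loop has one pole at the origin → type 1 system.
K_v = lim_{s→0} s·G(s) = K·11 / (4) = 2.75·K.
e_ss = 1/K_v = 2/11 ⇒ K_v = 5.5 ⇒ K = 5.5/2.75 = 2.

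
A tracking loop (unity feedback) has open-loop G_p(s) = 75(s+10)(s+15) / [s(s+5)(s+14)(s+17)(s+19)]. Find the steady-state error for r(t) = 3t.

2261/375

The open loop has one pole at the origin → type 1 system.
K_v = lim_{s→0} s·G_p(s) = 75·10·15 / (5·14·17·19) = 1125/2261.
e_ss = 3/K_v = 3/(1125/2261) = 2261/375.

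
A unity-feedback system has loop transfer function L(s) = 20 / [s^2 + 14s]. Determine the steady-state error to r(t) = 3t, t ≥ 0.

2.1

The denominator has no term below 14s — 1 pole at s=0, type 1.
K_v = lim_{s→0} s·L(s) = 20 / 14 = 10/7.
e_ss = 3/K_v = 3/(10/7) = 2.1.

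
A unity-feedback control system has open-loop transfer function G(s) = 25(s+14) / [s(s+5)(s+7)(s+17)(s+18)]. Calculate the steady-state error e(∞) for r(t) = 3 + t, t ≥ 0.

The open loop has one pole at the origin → type 1 system. Treating each term separately:
  • 3: tracked with zero error.
  • t: e_ss = 1/K_v with K_v=5/153 → 30.6.
Total e_ss = 30.6.

30.6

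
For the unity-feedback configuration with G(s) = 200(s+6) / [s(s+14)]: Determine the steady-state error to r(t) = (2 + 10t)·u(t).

One free integrator in G(s): this is a type 1 system. By superposition:
  • 2: tracked with zero error.
  • 10t: e_ss = 10/K_v with K_v=600/7 → 7/60.
Total e_ss = 7/60.

7/60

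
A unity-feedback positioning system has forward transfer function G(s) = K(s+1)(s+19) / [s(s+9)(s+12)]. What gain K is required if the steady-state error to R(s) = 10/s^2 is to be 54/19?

System type = 1 (one pole at s=0).
K_v = lim_{s→0} s·G(s) = K·1·19 / (9·12) = (19/108)·K.
e_ss = 10/K_v = 54/19 ⇒ K_v = 95/27 ⇒ K = (95/27)/(19/108) = 20.

20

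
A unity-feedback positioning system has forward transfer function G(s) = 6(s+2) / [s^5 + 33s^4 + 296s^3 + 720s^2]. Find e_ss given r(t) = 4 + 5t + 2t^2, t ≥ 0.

Factoring s^2 from the denominator leaves a polynomial with constant term 720, so the system is type 2. Taking each input component in turn:
  • 4: tracked with zero error.
  • 5t: tracked with zero error.
  • 2t^2: e_ss = 4/K_a with K_a=1/60 → 240.
Total e_ss = 240.

240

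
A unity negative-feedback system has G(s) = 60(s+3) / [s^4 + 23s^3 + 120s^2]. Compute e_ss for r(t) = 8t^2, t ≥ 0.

32/3

Lowest-order denominator term is 120s^2, so the open loop has 2 poles at the origin → type 2 system.
K_a = lim_{s→0} s^2·G(s) = 60·3 / 120 = 1.5.
r(t) = 8t^2 gives R(s) = 16/s^3.
e_ss = 16/K_a = 16/1.5 = 32/3.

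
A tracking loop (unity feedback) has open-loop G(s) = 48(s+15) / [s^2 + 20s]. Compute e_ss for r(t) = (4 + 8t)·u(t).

2/9

The denominator has no term below 20s — 1 pole at s=0, type 1. Treating each term separately:
  • 4: tracked with zero error.
  • 8t: e_ss = 8/K_v with K_v=36 → 2/9.
Total e_ss = 2/9.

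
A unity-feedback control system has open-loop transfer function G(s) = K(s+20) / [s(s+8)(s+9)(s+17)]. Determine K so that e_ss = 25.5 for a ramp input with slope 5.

One free integrator in G(s): this is a type 1 system.
K_v = lim_{s→0} s·G(s) = K·20 / (8·9·17) = (5/306)·K.
e_ss = 5/K_v = 25.5 ⇒ K_v = 10/51 ⇒ K = (10/51)/(5/306) = 12.

12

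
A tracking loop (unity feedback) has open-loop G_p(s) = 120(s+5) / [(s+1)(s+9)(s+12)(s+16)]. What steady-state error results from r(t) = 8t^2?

G_p(s) has no factors of s in the denominator, so the system is type 0.
For a type-0 system K_a = 0, so e_ss to a parabolic input is unbounded.

infinity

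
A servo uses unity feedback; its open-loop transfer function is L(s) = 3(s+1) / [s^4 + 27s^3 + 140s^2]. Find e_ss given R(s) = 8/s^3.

The denominator has no term below 140s^2 — 2 poles at s=0, type 2.
K_a = lim_{s→0} s^2·L(s) = 3·1 / 140 = 3/140.
r(t) = 4t^2 gives R(s) = 8/s^3.
e_ss = 8/K_a = 8/(3/140) = 1120/3.

1120/3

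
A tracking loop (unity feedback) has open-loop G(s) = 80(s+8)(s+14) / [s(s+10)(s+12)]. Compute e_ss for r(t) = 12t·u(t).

System type = 1 (one pole at s=0).
K_v = lim_{s→0} s·G(s) = 80·8·14 / (10·12) = 224/3.
e_ss = 12/K_v = 12/(224/3) = 9/56.

9/56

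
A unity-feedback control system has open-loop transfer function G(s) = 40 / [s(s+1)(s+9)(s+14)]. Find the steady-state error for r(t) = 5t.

15.75

The open loop has one pole at the origin → type 1 system.
K_v = lim_{s→0} s·G(s) = 40 / (1·9·14) = 20/63.
e_ss = 5/K_v = 5/(20/63) = 15.75.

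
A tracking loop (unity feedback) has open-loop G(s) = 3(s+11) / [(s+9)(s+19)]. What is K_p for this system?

G(s) has no factors of s in the denominator, so the system is type 0.
K_p = lim_{s→0} G(s) = 3·11 / (9·19) = 11/57.

11/57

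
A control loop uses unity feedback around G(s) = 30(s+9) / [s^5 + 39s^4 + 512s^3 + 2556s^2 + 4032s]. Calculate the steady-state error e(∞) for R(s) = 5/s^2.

The denominator has no term below 4032s — 1 pole at s=0, type 1.
K_v = lim_{s→0} s·G(s) = 30·9 / 4032 = 15/224.
e_ss = 5/K_v = 5/(15/224) = 224/3.

224/3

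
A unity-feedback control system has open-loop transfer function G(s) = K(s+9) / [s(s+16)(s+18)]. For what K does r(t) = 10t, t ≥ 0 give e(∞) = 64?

G(s) has one factor of s in the denominator, so the system is type 1.
K_v = lim_{s→0} s·G(s) = K·9 / (16·18) = (1/32)·K.
e_ss = 10/K_v = 64 ⇒ K_v = 5/32 ⇒ K = (5/32)/(1/32) = 5.

5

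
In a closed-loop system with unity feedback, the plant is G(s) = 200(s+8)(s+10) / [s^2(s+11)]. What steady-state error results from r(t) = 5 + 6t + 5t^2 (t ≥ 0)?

11/1600

Two free integrators in G(s): this is a type 2 system. Treating each term separately:
  • 5: tracked with zero error.
  • 6t: tracked with zero error.
  • 5t^2: e_ss = 10/K_a with K_a=16000/11 → 11/1600.
Total e_ss = 11/1600.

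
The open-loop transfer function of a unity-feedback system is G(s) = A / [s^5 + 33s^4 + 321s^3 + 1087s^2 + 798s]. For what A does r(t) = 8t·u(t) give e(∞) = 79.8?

Lowest-order denominator term is 798s, so the open loop has 1 pole at the origin → type 1 system.
K_v = lim_{s→0} s·G(s) = A / 798 = (1/798)·A.
e_ss = 8/K_v = 79.8 ⇒ K_v = 40/399 ⇒ A = (40/399)/(1/798) = 80.

80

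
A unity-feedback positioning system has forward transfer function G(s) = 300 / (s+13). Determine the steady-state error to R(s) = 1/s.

13/313

The open loop has no poles at the origin → type 0 system.
K_p = lim_{s→0} G(s) = 300 / (13) = 300/13.
e_ss = 1/(1 + K_p) = 1/(313/13) = 13/313.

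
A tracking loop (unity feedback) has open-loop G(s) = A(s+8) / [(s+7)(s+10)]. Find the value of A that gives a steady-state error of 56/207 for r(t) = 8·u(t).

250

The open loop has no poles at the origin → type 0 system.
K_p = lim_{s→0} G(s) = A·8 / (7·10) = (4/35)·A.
e_ss = 8/(1 + K_p) = 56/207 ⇒ 1 + (4/35)·A = 207/7 ⇒ A = 250.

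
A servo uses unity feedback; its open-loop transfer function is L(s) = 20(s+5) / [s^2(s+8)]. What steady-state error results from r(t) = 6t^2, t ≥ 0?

Two free integrators in L(s): this is a type 2 system.
K_a = lim_{s→0} s^2·L(s) = 20·5 / (8) = 12.5.
r(t) = 6t^2 gives R(s) = 12/s^3.
e_ss = 12/K_a = 12/12.5 = 0.96.

0.96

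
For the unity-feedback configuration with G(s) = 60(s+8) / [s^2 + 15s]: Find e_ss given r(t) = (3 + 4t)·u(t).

0.125

The denominator has no term below 15s — 1 pole at s=0, type 1. Treating each term separately:
  • 3: tracked with zero error.
  • 4t: e_ss = 4/K_v with K_v=32 → 0.125.
Total e_ss = 0.125.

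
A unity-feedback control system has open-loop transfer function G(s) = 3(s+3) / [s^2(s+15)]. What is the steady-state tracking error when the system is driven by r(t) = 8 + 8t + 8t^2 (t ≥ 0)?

Two free integrators in G(s): this is a type 2 system. Treating each term separately:
  • 8: tracked with zero error.
  • 8t: tracked with zero error.
  • 8t^2: e_ss = 16/K_a with K_a=0.6 → 80/3.
Total e_ss = 80/3.

80/3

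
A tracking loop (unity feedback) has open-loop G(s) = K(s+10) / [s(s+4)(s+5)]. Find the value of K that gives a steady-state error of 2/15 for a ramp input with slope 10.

G(s) has one factor of s in the denominator, so the system is type 1.
K_v = lim_{s→0} s·G(s) = K·10 / (4·5) = 0.5·K.
e_ss = 10/K_v = 2/15 ⇒ K_v = 75 ⇒ K = 75/0.5 = 150.

150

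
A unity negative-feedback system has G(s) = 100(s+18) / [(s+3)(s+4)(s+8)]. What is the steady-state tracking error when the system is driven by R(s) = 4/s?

System type = 0 (no poles at s=0).
K_p = lim_{s→0} G(s) = 100·18 / (3·4·8) = 18.75.
e_ss = 4/(1 + K_p) = 4/19.75 = 16/79.

16/79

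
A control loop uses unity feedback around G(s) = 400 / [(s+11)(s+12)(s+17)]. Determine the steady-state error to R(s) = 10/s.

G(s) has no factors of s in the denominator, so the system is type 0.
K_p = lim_{s→0} G(s) = 400 / (11·12·17) = 100/561.
e_ss = 10/(1 + K_p) = 10/(661/561) = 5610/661.

5610/661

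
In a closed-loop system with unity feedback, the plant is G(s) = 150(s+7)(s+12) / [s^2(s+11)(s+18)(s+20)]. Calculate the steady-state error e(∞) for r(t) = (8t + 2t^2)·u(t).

44/35

System type = 2 (two poles at s=0). Treating each term separately:
  • 8t: tracked with zero error.
  • 2t^2: e_ss = 4/K_a with K_a=35/11 → 44/35.
Total e_ss = 44/35.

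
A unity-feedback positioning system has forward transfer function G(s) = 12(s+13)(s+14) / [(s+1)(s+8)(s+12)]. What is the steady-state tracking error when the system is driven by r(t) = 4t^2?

infinity

G(s) has no factors of s in the denominator, so the system is type 0.
K_a = lim_{s→0} s^2·G(s) = 0; the steady-state error to this parabolic input grows without bound.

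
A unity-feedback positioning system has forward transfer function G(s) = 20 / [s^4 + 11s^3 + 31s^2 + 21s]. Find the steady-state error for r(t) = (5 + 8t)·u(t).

8.4

Factoring s from the denominator leaves a polynomial with constant term 21, so the system is type 1. Treating each term separately:
  • 5: tracked with zero error.
  • 8t: e_ss = 8/K_v with K_v=20/21 → 8.4.
Total e_ss = 8.4.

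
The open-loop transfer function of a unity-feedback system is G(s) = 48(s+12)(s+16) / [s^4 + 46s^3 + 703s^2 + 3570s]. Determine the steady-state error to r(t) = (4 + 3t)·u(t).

595/512

Factoring s from the denominator leaves a polynomial with constant term 3570, so the system is type 1. Taking each input component in turn:
  • 4: tracked with zero error.
  • 3t: e_ss = 3/K_v with K_v=1536/595 → 595/512.
Total e_ss = 595/512.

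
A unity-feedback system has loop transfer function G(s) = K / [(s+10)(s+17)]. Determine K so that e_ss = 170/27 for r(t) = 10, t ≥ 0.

100

The open loop has no poles at the origin → type 0 system.
K_p = lim_{s→0} G(s) = K / (10·17) = (1/170)·K.
e_ss = 10/(1 + K_p) = 170/27 ⇒ 1 + (1/170)·K = 27/17 ⇒ K = 100.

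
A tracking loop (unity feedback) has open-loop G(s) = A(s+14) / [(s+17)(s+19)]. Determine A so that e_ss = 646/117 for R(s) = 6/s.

System type = 0 (no poles at s=0).
K_p = lim_{s→0} G(s) = A·14 / (17·19) = (14/323)·A.
e_ss = 6/(1 + K_p) = 646/117 ⇒ 1 + (14/323)·A = 351/323 ⇒ A = 2.

2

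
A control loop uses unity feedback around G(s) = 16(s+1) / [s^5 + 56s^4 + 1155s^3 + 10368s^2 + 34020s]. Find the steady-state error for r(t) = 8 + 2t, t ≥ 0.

Lowest-order denominator term is 34020s, so the open loop has 1 pole at the origin → type 1 system. Taking each input component in turn:
  • 8: tracked with zero error.
  • 2t: e_ss = 2/K_v with K_v=4/8505 → 4252.5.
Total e_ss = 4252.5.

4252.5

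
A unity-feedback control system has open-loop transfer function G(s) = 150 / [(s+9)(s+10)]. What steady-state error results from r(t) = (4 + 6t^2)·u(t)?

infinity

System type = 0 (no poles at s=0). Taking each input component in turn:
  • 4: e_ss = 4/(1+K_p) with K_p=5/3 → 1.5.
  • 6t^2: a type-0 system cannot track it, e_ss → ∞.
The unbounded component dominates.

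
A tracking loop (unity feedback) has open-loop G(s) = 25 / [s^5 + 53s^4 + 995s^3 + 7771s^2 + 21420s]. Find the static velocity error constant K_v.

Factoring s from the denominator leaves a polynomial with constant term 21420, so the system is type 1.
K_v = lim_{s→0} s·G(s) = 25 / 21420 = 5/4284.

5/4284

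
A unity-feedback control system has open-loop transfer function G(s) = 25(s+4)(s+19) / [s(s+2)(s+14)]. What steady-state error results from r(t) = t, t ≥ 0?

One free integrator in G(s): this is a type 1 system.
K_v = lim_{s→0} s·G(s) = 25·4·19 / (2·14) = 475/7.
e_ss = 1/K_v = 1/(475/7) = 7/475.

7/475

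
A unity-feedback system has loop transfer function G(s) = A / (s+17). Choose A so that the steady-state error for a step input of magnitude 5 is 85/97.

80

No free integrators in G(s): this is a type 0 system.
K_p = lim_{s→0} G(s) = A / (17) = (1/17)·A.
e_ss = 5/(1 + K_p) = 85/97 ⇒ 1 + (1/17)·A = 97/17 ⇒ A = 80.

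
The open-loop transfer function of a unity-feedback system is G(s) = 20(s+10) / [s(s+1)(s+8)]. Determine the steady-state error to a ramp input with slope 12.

0.48

System type = 1 (one pole at s=0).
K_v = lim_{s→0} s·G(s) = 20·10 / (1·8) = 25.
e_ss = 12/K_v = 12/25 = 0.48.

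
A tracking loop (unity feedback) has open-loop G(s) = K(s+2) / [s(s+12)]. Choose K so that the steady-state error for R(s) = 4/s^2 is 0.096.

System type = 1 (one pole at s=0).
K_v = lim_{s→0} s·G(s) = K·2 / (12) = (1/6)·K.
e_ss = 4/K_v = 0.096 ⇒ K_v = 125/3 ⇒ K = (125/3)/(1/6) = 250.

250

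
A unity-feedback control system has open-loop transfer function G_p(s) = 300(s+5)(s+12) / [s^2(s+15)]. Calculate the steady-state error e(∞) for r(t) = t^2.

Two free integrators in G_p(s): this is a type 2 system.
K_a = lim_{s→0} s^2·G_p(s) = 300·5·12 / (15) = 1200.
r(t) = t^2 gives R(s) = 2/s^3.
e_ss = 2/K_a = 2/1200 = 1/600.

1/600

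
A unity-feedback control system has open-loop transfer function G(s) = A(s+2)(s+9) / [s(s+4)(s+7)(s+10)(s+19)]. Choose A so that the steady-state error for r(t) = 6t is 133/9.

System type = 1 (one pole at s=0).
K_v = lim_{s→0} s·G(s) = A·2·9 / (4·7·10·19) = (9/2660)·A.
e_ss = 6/K_v = 133/9 ⇒ K_v = 54/133 ⇒ A = (54/133)/(9/2660) = 120.

120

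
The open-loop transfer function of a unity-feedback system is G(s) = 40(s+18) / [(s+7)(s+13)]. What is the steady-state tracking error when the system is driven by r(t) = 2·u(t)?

182/811

System type = 0 (no poles at s=0).
K_p = lim_{s→0} G(s) = 40·18 / (7·13) = 720/91.
e_ss = 2/(1 + K_p) = 2/(811/91) = 182/811.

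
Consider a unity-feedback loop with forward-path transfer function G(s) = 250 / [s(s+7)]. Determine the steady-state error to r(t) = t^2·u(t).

infinity

System type = 1 (one pole at s=0).
K_a = lim_{s→0} s^2·G(s) = 0; the steady-state error to this parabolic input grows without bound.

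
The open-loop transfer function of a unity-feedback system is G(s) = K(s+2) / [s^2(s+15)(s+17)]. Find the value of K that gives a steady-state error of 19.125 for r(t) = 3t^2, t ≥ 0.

G(s) has two factors of s in the denominator, so the system is type 2.
K_a = lim_{s→0} s^2·G(s) = K·2 / (15·17) = (2/255)·K.
e_ss = 6/K_a = 19.125 ⇒ K_a = 16/51 ⇒ K = (16/51)/(2/255) = 40.

40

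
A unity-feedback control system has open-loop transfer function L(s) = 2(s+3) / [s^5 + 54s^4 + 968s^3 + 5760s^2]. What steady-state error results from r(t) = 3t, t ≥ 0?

The denominator has no term below 5760s^2 — 2 poles at s=0, type 2.
A type-2 system has K_v = ∞, so it tracks a ramp input with zero steady-state error.

0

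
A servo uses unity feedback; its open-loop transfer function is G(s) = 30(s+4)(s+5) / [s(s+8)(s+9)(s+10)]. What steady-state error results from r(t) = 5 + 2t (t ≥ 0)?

2.4

One free integrator in G(s): this is a type 1 system. By superposition:
  • 5: tracked with zero error.
  • 2t: e_ss = 2/K_v with K_v=5/6 → 2.4.
Total e_ss = 2.4.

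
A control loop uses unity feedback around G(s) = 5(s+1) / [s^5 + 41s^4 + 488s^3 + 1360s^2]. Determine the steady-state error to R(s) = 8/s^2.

0

Factoring s^2 from the denominator leaves a polynomial with constant term 1360, so the system is type 2.
A type-2 system has K_v = ∞, so it tracks a ramp input with zero steady-state error.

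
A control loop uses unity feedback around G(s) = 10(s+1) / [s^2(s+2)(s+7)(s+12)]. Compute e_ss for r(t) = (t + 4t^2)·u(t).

134.4

G(s) has two factors of s in the denominator, so the system is type 2. Taking each input component in turn:
  • t: tracked with zero error.
  • 4t^2: e_ss = 8/K_a with K_a=5/84 → 134.4.
Total e_ss = 134.4.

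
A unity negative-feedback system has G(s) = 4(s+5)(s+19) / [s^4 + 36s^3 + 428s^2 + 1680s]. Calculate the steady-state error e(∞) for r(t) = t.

The denominator has no term below 1680s — 1 pole at s=0, type 1.
K_v = lim_{s→0} s·G(s) = 4·5·19 / 1680 = 19/84.
e_ss = 1/K_v = 1/(19/84) = 84/19.

84/19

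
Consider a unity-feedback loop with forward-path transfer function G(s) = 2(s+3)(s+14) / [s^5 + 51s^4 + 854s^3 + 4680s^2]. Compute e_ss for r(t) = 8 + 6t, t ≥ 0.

0

Factoring s^2 from the denominator leaves a polynomial with constant term 4680, so the system is type 2. Taking each input component in turn:
  • 8: tracked with zero error.
  • 6t: tracked with zero error.
Total e_ss = 0.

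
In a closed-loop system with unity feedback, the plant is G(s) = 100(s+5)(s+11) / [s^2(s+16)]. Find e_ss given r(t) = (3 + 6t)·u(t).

Two free integrators in G(s): this is a type 2 system. Taking each input component in turn:
  • 3: tracked with zero error.
  • 6t: tracked with zero error.
Total e_ss = 0.

0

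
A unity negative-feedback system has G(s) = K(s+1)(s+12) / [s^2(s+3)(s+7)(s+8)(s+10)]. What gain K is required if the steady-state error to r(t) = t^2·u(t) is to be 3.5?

80

Two free integrators in G(s): this is a type 2 system.
K_a = lim_{s→0} s^2·G(s) = K·1·12 / (3·7·8·10) = (1/140)·K.
e_ss = 2/K_a = 3.5 ⇒ K_a = 4/7 ⇒ K = (4/7)/(1/140) = 80.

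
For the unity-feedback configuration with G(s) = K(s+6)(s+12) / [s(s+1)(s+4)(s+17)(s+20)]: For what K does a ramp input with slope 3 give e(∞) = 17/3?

10

G(s) has one factor of s in the denominator, so the system is type 1.
K_v = lim_{s→0} s·G(s) = K·6·12 / (1·4·17·20) = (9/170)·K.
e_ss = 3/K_v = 17/3 ⇒ K_v = 9/17 ⇒ K = (9/17)/(9/170) = 10.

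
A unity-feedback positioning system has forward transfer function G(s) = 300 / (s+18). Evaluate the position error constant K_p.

System type = 0 (no poles at s=0).
K_p = lim_{s→0} G(s) = 300 / (18) = 50/3.

50/3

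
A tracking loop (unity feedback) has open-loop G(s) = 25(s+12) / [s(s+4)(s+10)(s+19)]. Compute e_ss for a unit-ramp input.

G(s) has one factor of s in the denominator, so the system is type 1.
K_v = lim_{s→0} s·G(s) = 25·12 / (4·10·19) = 15/38.
e_ss = 1/K_v = 1/(15/38) = 38/15.

38/15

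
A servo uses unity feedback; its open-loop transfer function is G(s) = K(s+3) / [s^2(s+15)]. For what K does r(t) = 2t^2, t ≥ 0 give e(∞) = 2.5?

The open loop has two poles at the origin → type 2 system.
K_a = lim_{s→0} s^2·G(s) = K·3 / (15) = 0.2·K.
e_ss = 4/K_a = 2.5 ⇒ K_a = 1.6 ⇒ K = 1.6/0.2 = 8.

8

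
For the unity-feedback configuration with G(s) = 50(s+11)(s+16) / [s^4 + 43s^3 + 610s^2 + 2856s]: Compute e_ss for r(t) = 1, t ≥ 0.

0

The denominator has no term below 2856s — 1 pole at s=0, type 1.
A type-1 system has K_p = ∞, so it tracks a step input with zero steady-state error.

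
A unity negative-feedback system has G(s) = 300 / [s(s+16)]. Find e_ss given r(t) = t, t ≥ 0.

4/75

The open loop has one pole at the origin → type 1 system.
K_v = lim_{s→0} s·G(s) = 300 / (16) = 18.75.
e_ss = 1/K_v = 1/18.75 = 4/75.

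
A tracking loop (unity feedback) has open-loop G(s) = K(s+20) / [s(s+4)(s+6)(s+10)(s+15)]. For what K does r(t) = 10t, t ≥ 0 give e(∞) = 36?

50

The open loop has one pole at the origin → type 1 system.
K_v = lim_{s→0} s·G(s) = K·20 / (4·6·10·15) = (1/180)·K.
e_ss = 10/K_v = 36 ⇒ K_v = 5/18 ⇒ K = (5/18)/(1/180) = 50.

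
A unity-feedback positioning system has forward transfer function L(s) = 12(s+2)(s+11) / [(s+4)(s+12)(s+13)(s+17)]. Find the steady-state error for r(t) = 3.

L(s) has no factors of s in the denominator, so the system is type 0.
K_p = lim_{s→0} L(s) = 12·2·11 / (4·12·13·17) = 11/442.
e_ss = 3/(1 + K_p) = 3/(453/442) = 442/151.

442/151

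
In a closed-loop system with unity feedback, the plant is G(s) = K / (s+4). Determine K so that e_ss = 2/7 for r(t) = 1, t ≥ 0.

10

System type = 0 (no poles at s=0).
K_p = lim_{s→0} G(s) = K / (4) = 0.25·K.
e_ss = 1/(1 + K_p) = 2/7 ⇒ 1 + 0.25·K = 3.5 ⇒ K = 10.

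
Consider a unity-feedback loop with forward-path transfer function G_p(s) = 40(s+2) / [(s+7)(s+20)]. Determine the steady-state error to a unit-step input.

7/11

System type = 0 (no poles at s=0).
K_p = lim_{s→0} G_p(s) = 40·2 / (7·20) = 4/7.
e_ss = 1/(1 + K_p) = 1/(11/7) = 7/11.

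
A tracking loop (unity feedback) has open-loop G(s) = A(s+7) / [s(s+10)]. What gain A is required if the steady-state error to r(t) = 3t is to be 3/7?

The open loop has one pole at the origin → type 1 system.
K_v = lim_{s→0} s·G(s) = A·7 / (10) = 0.7·A.
e_ss = 3/K_v = 3/7 ⇒ K_v = 7 ⇒ A = 7/0.7 = 10.

10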